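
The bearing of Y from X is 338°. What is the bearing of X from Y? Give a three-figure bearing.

158°

Back-bearing = 338° − 180° = 158°.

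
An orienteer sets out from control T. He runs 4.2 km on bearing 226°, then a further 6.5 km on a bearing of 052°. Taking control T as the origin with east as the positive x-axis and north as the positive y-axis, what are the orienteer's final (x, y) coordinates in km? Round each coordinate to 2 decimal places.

Leg 1 (226°, 4.2 km): east 4.2 sin 226° = -3.02, north 4.2 cos 226° = -2.92
Leg 2 (052°, 6.5 km): east 6.5 sin 52° = 5.12, north 6.5 cos 52° = 4.00
Summing: 2.10 km east, 1.08 km north → (2.10, 1.08).

(2.10, 1.08)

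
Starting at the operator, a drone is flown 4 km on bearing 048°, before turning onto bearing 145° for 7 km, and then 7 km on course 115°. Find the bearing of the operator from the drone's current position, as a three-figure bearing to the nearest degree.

294°

Leg 1 (048°, 4 km): east 4 sin 48° = 2.97, north 4 cos 48° = 2.68
Leg 2 (145°, 7 km): east 7 sin 145° = 4.02, north 7 cos 145° = -5.73
Leg 3 (115°, 7 km): east 7 sin 115° = 6.34, north 7 cos 115° = -2.96
Net displacement: 13.33 east, -6.02 north. Direction back to start is (-13.33, 6.02): bearing = atan2(-13.33, 6.02) mod 360° = 294.29° ≈ 294°.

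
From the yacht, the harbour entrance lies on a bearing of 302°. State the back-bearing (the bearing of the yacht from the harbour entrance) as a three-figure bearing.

122°

Back-bearing = 302° − 180° = 122°.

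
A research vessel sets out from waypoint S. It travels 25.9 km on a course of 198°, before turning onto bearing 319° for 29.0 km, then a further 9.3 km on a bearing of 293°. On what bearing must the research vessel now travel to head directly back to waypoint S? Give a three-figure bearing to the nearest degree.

091°

Leg 1 (198°, 25.9 km): east 25.9 sin 198° = -8.00, north 25.9 cos 198° = -24.63
Leg 2 (319°, 29.0 km): east 29.0 sin 319° = -19.03, north 29.0 cos 319° = 21.89
Leg 3 (293°, 9.3 km): east 9.3 sin 293° = -8.56, north 9.3 cos 293° = 3.63
Net displacement: -35.59 east, 0.89 north. Direction back to start is (35.59, -0.89): bearing = atan2(35.59, -0.89) mod 360° = 91.43° ≈ 091°.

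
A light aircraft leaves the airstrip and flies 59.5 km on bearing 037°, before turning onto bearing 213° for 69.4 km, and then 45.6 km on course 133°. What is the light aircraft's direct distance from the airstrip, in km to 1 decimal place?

Leg 1 (037°, 59.5 km): east 59.5 sin 37° = 35.81, north 59.5 cos 37° = 47.52
Leg 2 (213°, 69.4 km): east 69.4 sin 213° = -37.80, north 69.4 cos 213° = -58.20
Leg 3 (133°, 45.6 km): east 45.6 sin 133° = 33.35, north 45.6 cos 133° = -31.10
Net: 31.36 east, -41.78 north. Distance = √((31.36)² + (-41.78)²) = 52.243 km.

52.2 km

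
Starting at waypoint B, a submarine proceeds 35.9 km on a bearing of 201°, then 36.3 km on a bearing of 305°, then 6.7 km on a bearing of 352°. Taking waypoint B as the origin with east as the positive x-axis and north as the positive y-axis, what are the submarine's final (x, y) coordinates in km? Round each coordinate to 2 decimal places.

Leg 1 (201°, 35.9 km): east 35.9 sin 201° = -12.87, north 35.9 cos 201° = -33.52
Leg 2 (305°, 36.3 km): east 36.3 sin 305° = -29.74, north 36.3 cos 305° = 20.82
Leg 3 (352°, 6.7 km): east 6.7 sin 352° = -0.93, north 6.7 cos 352° = 6.63
Summing: -43.53 km east, -6.06 km north → (-43.53, -6.06).

(-43.53, -6.06)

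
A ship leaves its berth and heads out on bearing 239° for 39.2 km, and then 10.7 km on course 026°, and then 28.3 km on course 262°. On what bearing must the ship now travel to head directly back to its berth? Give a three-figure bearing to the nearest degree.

076°

Leg 1 (239°, 39.2 km): east 39.2 sin 239° = -33.60, north 39.2 cos 239° = -20.19
Leg 2 (026°, 10.7 km): east 10.7 sin 26° = 4.69, north 10.7 cos 26° = 9.62
Leg 3 (262°, 28.3 km): east 28.3 sin 262° = -28.02, north 28.3 cos 262° = -3.94
Net displacement: -56.93 east, -14.51 north. Direction back to start is (56.93, 14.51): bearing = atan2(56.93, 14.51) mod 360° = 75.70° ≈ 076°.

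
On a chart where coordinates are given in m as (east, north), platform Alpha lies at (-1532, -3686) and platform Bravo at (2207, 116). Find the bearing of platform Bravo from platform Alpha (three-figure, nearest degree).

Δeast = 2207 − -1532 = 3739.00; Δnorth = 116 − -3686 = 3802.00.
Bearing = atan2(Δeast, Δnorth) mod 360° = 44.52° ≈ 045°.

045°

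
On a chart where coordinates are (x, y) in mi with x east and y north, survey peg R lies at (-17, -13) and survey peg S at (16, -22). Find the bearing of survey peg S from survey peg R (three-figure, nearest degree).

Δeast = 16 − -17 = 33.00; Δnorth = -22 − -13 = -9.00.
Bearing = atan2(Δeast, Δnorth) mod 360° = 105.26° ≈ 105°.

105°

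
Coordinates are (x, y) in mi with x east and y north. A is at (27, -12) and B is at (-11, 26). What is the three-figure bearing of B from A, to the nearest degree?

Δeast = -11 − 27 = -38.00; Δnorth = 26 − -12 = 38.00.
Bearing = atan2(Δeast, Δnorth) mod 360° = 315.00° ≈ 315°.

315°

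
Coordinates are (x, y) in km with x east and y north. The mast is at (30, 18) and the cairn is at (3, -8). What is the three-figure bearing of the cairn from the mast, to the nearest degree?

Δeast = 3 − 30 = -27.00; Δnorth = -8 − 18 = -26.00.
Bearing = atan2(Δeast, Δnorth) mod 360° = 226.08° ≈ 226°.

226°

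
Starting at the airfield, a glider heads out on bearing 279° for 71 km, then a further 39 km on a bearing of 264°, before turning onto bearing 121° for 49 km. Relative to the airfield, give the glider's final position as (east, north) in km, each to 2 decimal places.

(-66.91, -18.21)

Leg 1 (279°, 71 km): east 71 sin 279° = -70.13, north 71 cos 279° = 11.11
Leg 2 (264°, 39 km): east 39 sin 264° = -38.79, north 39 cos 264° = -4.08
Leg 3 (121°, 49 km): east 49 sin 121° = 42.00, north 49 cos 121° = -25.24
Summing: -66.91 km east, -18.21 km north → (-66.91, -18.21).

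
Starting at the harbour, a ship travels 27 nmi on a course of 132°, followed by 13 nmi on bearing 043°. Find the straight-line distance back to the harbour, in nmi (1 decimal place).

Leg 1 (132°, 27 nmi): east 27 sin 132° = 20.06, north 27 cos 132° = -18.07
Leg 2 (043°, 13 nmi): east 13 sin 43° = 8.87, north 13 cos 43° = 9.51
Net: 28.93 east, -8.56 north. Distance = √((28.93)² + (-8.56)²) = 30.170 nmi.

30.2 nmi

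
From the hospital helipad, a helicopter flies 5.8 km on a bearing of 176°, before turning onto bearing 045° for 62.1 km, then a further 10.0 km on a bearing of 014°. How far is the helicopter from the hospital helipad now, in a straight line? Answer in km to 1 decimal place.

Leg 1 (176°, 5.8 km): east 5.8 sin 176° = 0.40, north 5.8 cos 176° = -5.79
Leg 2 (045°, 62.1 km): east 62.1 sin 45° = 43.91, north 62.1 cos 45° = 43.91
Leg 3 (014°, 10.0 km): east 10.0 sin 14° = 2.42, north 10.0 cos 14° = 9.70
Net: 46.74 east, 47.83 north. Distance = √((46.74)² + (47.83)²) = 66.871 km.

66.9 km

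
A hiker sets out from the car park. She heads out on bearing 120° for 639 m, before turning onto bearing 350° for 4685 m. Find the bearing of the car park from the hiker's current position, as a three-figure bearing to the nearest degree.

177°

Leg 1 (120°, 639 m): east 639 sin 120° = 553.39, north 639 cos 120° = -319.50
Leg 2 (350°, 4685 m): east 4685 sin 350° = -813.54, north 4685 cos 350° = 4613.82
Net displacement: -260.15 east, 4294.32 north. Direction back to start is (260.15, -4294.32): bearing = atan2(260.15, -4294.32) mod 360° = 176.53° ≈ 177°.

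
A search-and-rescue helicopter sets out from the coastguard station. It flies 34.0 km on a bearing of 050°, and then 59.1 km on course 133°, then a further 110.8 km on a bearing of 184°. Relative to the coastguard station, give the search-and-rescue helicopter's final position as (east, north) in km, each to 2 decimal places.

Leg 1 (050°, 34.0 km): east 34.0 sin 50° = 26.05, north 34.0 cos 50° = 21.85
Leg 2 (133°, 59.1 km): east 59.1 sin 133° = 43.22, north 59.1 cos 133° = -40.31
Leg 3 (184°, 110.8 km): east 110.8 sin 184° = -7.73, north 110.8 cos 184° = -110.53
Summing: 61.54 km east, -128.98 km north → (61.54, -128.98).

(61.54, -128.98)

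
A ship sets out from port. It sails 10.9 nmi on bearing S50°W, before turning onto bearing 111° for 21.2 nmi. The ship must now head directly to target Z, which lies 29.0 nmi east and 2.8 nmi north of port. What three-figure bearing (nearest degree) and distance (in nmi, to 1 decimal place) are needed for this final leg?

Leg 1 (S50°W, 10.9 nmi): east 10.9 sin 230° = -8.35, north 10.9 cos 230° = -7.01
Leg 2 (111°, 21.2 nmi): east 21.2 sin 111° = 19.79, north 21.2 cos 111° = -7.60
Current position: (11.44, -14.60). Target: (29.0, 2.8). Remaining: Δeast = 17.56, Δnorth = 17.40.
Bearing = atan2(17.56, 17.40) mod 360° = 45.25°; distance = √((17.56)² + (17.40)²) = 24.722 nmi.

045°, 24.7 nmi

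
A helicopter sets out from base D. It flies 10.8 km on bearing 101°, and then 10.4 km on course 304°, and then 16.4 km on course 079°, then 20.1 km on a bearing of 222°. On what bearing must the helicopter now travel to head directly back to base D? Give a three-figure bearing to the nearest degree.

330°

Leg 1 (101°, 10.8 km): east 10.8 sin 101° = 10.60, north 10.8 cos 101° = -2.06
Leg 2 (304°, 10.4 km): east 10.4 sin 304° = -8.62, north 10.4 cos 304° = 5.82
Leg 3 (079°, 16.4 km): east 16.4 sin 79° = 16.10, north 16.4 cos 79° = 3.13
Leg 4 (222°, 20.1 km): east 20.1 sin 222° = -13.45, north 20.1 cos 222° = -14.94
Net displacement: 4.63 east, -8.05 north. Direction back to start is (-4.63, 8.05): bearing = atan2(-4.63, 8.05) mod 360° = 330.11° ≈ 330°.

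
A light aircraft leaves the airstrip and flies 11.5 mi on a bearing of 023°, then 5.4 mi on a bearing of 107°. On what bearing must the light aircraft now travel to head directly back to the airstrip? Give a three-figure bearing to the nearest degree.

227°

Leg 1 (023°, 11.5 mi): east 11.5 sin 23° = 4.49, north 11.5 cos 23° = 10.59
Leg 2 (107°, 5.4 mi): east 5.4 sin 107° = 5.16, north 5.4 cos 107° = -1.58
Net displacement: 9.66 east, 9.01 north. Direction back to start is (-9.66, -9.01): bearing = atan2(-9.66, -9.01) mod 360° = 227.00° ≈ 227°.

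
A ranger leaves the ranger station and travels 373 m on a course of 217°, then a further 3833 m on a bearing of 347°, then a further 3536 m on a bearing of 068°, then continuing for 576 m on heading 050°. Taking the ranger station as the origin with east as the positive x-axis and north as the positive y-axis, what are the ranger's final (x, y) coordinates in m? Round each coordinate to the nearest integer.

Leg 1 (217°, 373 m): east 373 sin 217° = -224.48, north 373 cos 217° = -297.89
Leg 2 (347°, 3833 m): east 3833 sin 347° = -862.24, north 3833 cos 347° = 3734.76
Leg 3 (068°, 3536 m): east 3536 sin 68° = 3278.52, north 3536 cos 68° = 1324.61
Leg 4 (050°, 576 m): east 576 sin 50° = 441.24, north 576 cos 50° = 370.25
Summing: 2633.05 m east, 5131.72 m north → (2633, 5132).

(2633, 5132)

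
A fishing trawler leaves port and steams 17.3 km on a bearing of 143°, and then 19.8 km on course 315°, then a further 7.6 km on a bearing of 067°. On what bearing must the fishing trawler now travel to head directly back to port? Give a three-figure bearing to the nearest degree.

227°

Leg 1 (143°, 17.3 km): east 17.3 sin 143° = 10.41, north 17.3 cos 143° = -13.82
Leg 2 (315°, 19.8 km): east 19.8 sin 315° = -14.00, north 19.8 cos 315° = 14.00
Leg 3 (067°, 7.6 km): east 7.6 sin 67° = 7.00, north 7.6 cos 67° = 2.97
Net displacement: 3.41 east, 3.15 north. Direction back to start is (-3.41, -3.15): bearing = atan2(-3.41, -3.15) mod 360° = 227.21° ≈ 227°.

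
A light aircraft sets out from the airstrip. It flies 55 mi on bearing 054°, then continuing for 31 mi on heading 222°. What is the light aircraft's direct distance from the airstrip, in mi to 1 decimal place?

25.5 mi

Leg 1 (054°, 55 mi): east 55 sin 54° = 44.50, north 55 cos 54° = 32.33
Leg 2 (222°, 31 mi): east 31 sin 222° = -20.74, north 31 cos 222° = -23.04
Net: 23.75 east, 9.29 north. Distance = √((23.75)² + (9.29)²) = 25.505 mi.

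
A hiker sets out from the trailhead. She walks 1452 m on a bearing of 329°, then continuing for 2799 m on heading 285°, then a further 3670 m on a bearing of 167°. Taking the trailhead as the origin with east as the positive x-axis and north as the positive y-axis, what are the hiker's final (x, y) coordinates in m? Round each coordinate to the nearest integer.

(-2626, -1607)

Leg 1 (329°, 1452 m): east 1452 sin 329° = -747.84, north 1452 cos 329° = 1244.61
Leg 2 (285°, 2799 m): east 2799 sin 285° = -2703.63, north 2799 cos 285° = 724.43
Leg 3 (167°, 3670 m): east 3670 sin 167° = 825.57, north 3670 cos 167° = -3575.94
Summing: -2625.89 m east, -1606.90 m north → (-2626, -1607).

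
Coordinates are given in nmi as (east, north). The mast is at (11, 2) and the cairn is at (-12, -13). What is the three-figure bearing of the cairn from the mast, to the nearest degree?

237°

Δeast = -12 − 11 = -23.00; Δnorth = -13 − 2 = -15.00.
Bearing = atan2(Δeast, Δnorth) mod 360° = 236.89° ≈ 237°.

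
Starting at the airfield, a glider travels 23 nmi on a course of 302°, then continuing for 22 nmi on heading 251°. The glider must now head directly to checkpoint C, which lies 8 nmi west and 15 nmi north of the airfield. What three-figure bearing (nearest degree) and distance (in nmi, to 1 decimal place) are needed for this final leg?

073°, 33.8 nmi

Leg 1 (302°, 23 nmi): east 23 sin 302° = -19.51, north 23 cos 302° = 12.19
Leg 2 (251°, 22 nmi): east 22 sin 251° = -20.80, north 22 cos 251° = -7.16
Current position: (-40.31, 5.03). Target: (-8, 15). Remaining: Δeast = 32.31, Δnorth = 9.97.
Bearing = atan2(32.31, 9.97) mod 360° = 72.84°; distance = √((32.31)² + (9.97)²) = 33.811 nmi.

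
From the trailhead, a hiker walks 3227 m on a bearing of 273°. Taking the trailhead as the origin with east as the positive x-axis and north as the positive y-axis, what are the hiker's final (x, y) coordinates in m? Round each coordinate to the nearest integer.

Leg 1 (273°, 3227 m): east 3227 sin 273° = -3222.58, north 3227 cos 273° = 168.89
Summing: -3222.58 m east, 168.89 m north → (-3223, 169).

(-3223, 169)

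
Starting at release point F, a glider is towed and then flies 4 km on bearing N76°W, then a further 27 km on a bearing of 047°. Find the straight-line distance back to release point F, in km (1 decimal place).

Leg 1 (N76°W, 4 km): east 4 sin 284° = -3.88, north 4 cos 284° = 0.97
Leg 2 (047°, 27 km): east 27 sin 47° = 19.75, north 27 cos 47° = 18.41
Net: 15.87 east, 19.38 north. Distance = √((15.87)² + (19.38)²) = 25.047 km.

25.0 km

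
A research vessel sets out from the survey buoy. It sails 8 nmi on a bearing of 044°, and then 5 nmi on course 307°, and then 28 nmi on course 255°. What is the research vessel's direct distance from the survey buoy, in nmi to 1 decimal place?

25.5 nmi

Leg 1 (044°, 8 nmi): east 8 sin 44° = 5.56, north 8 cos 44° = 5.75
Leg 2 (307°, 5 nmi): east 5 sin 307° = -3.99, north 5 cos 307° = 3.01
Leg 3 (255°, 28 nmi): east 28 sin 255° = -27.05, north 28 cos 255° = -7.25
Net: -25.48 east, 1.52 north. Distance = √((-25.48)² + (1.52)²) = 25.527 nmi.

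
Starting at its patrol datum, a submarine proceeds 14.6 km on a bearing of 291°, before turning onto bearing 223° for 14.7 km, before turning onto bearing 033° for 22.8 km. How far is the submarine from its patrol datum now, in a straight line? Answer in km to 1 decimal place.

Leg 1 (291°, 14.6 km): east 14.6 sin 291° = -13.63, north 14.6 cos 291° = 5.23
Leg 2 (223°, 14.7 km): east 14.7 sin 223° = -10.03, north 14.7 cos 223° = -10.75
Leg 3 (033°, 22.8 km): east 22.8 sin 33° = 12.42, north 22.8 cos 33° = 19.12
Net: -11.24 east, 13.60 north. Distance = √((-11.24)² + (13.60)²) = 17.645 km.

17.6 km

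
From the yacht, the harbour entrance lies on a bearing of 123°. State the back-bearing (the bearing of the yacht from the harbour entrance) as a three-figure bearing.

303°

Back-bearing = 123° + 180° = 303°.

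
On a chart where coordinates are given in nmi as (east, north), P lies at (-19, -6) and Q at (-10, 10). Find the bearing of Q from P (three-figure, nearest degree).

029°

Δeast = -10 − -19 = 9.00; Δnorth = 10 − -6 = 16.00.
Bearing = atan2(Δeast, Δnorth) mod 360° = 29.36° ≈ 029°.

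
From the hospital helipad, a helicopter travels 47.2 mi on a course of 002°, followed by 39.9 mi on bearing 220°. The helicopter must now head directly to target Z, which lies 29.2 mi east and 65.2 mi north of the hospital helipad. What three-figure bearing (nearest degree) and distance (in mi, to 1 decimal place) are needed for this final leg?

Leg 1 (002°, 47.2 mi): east 47.2 sin 2° = 1.65, north 47.2 cos 2° = 47.17
Leg 2 (220°, 39.9 mi): east 39.9 sin 220° = -25.65, north 39.9 cos 220° = -30.57
Current position: (-24.00, 16.61). Target: (29.2, 65.2). Remaining: Δeast = 53.20, Δnorth = 48.59.
Bearing = atan2(53.20, 48.59) mod 360° = 47.59°; distance = √((53.20)² + (48.59)²) = 72.053 mi.

048°, 72.1 mi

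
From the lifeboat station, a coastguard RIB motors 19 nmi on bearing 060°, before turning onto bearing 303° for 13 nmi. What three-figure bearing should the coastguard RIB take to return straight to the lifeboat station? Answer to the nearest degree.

Leg 1 (060°, 19 nmi): east 19 sin 60° = 16.45, north 19 cos 60° = 9.50
Leg 2 (303°, 13 nmi): east 13 sin 303° = -10.90, north 13 cos 303° = 7.08
Net displacement: 5.55 east, 16.58 north. Direction back to start is (-5.55, -16.58): bearing = atan2(-5.55, -16.58) mod 360° = 198.51° ≈ 199°.

199°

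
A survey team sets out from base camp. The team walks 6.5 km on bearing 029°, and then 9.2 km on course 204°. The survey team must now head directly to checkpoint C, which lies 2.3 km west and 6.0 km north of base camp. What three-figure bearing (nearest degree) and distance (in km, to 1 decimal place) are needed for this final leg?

349°, 8.9 km

Leg 1 (029°, 6.5 km): east 6.5 sin 29° = 3.15, north 6.5 cos 29° = 5.69
Leg 2 (204°, 9.2 km): east 9.2 sin 204° = -3.74, north 9.2 cos 204° = -8.40
Current position: (-0.59, -2.72). Target: (-2.3, 6.0). Remaining: Δeast = -1.71, Δnorth = 8.72.
Bearing = atan2(-1.71, 8.72) mod 360° = 348.91°; distance = √((-1.71)² + (8.72)²) = 8.886 km.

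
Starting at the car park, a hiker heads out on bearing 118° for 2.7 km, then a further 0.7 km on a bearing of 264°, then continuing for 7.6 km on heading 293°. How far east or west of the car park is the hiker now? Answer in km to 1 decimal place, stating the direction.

5.3 km west

Leg 1 (118°, 2.7 km): east 2.7 sin 118° = 2.38, north 2.7 cos 118° = -1.27
Leg 2 (264°, 0.7 km): east 0.7 sin 264° = -0.70, north 0.7 cos 264° = -0.07
Leg 3 (293°, 7.6 km): east 7.6 sin 293° = -7.00, north 7.6 cos 293° = 2.97
Net east component: -5.31 km.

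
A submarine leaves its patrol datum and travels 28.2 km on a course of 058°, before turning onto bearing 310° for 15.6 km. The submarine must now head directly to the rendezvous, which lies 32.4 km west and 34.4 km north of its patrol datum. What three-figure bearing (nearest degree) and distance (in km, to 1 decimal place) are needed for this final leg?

Leg 1 (058°, 28.2 km): east 28.2 sin 58° = 23.91, north 28.2 cos 58° = 14.94
Leg 2 (310°, 15.6 km): east 15.6 sin 310° = -11.95, north 15.6 cos 310° = 10.03
Current position: (11.96, 24.97). Target: (-32.4, 34.4). Remaining: Δeast = -44.36, Δnorth = 9.43.
Bearing = atan2(-44.36, 9.43) mod 360° = 282.00°; distance = √((-44.36)² + (9.43)²) = 45.356 km.

282°, 45.4 km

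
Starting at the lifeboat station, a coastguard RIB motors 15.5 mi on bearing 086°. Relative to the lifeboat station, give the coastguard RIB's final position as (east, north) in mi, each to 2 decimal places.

Leg 1 (086°, 15.5 mi): east 15.5 sin 86° = 15.46, north 15.5 cos 86° = 1.08
Summing: 15.46 mi east, 1.08 mi north → (15.46, 1.08).

(15.46, 1.08)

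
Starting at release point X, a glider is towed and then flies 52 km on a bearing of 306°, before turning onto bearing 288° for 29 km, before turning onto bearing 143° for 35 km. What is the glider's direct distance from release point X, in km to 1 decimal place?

Leg 1 (306°, 52 km): east 52 sin 306° = -42.07, north 52 cos 306° = 30.56
Leg 2 (288°, 29 km): east 29 sin 288° = -27.58, north 29 cos 288° = 8.96
Leg 3 (143°, 35 km): east 35 sin 143° = 21.06, north 35 cos 143° = -27.95
Net: -48.59 east, 11.57 north. Distance = √((-48.59)² + (11.57)²) = 49.946 km.

49.9 km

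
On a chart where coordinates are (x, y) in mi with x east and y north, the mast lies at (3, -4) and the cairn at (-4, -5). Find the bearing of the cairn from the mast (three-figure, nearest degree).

262°

Δeast = -4 − 3 = -7.00; Δnorth = -5 − -4 = -1.00.
Bearing = atan2(Δeast, Δnorth) mod 360° = 261.87° ≈ 262°.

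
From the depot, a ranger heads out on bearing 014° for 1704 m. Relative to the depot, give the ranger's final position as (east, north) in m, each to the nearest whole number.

(412, 1653)

Leg 1 (014°, 1704 m): east 1704 sin 14° = 412.23, north 1704 cos 14° = 1653.38
Summing: 412.23 m east, 1653.38 m north → (412, 1653).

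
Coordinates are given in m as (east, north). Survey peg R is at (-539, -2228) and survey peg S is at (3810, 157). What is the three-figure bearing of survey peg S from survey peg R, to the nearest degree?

Δeast = 3810 − -539 = 4349.00; Δnorth = 157 − -2228 = 2385.00.
Bearing = atan2(Δeast, Δnorth) mod 360° = 61.26° ≈ 061°.

061°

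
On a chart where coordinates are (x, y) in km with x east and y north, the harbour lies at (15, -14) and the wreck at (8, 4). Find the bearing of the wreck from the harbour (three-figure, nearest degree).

339°

Δeast = 8 − 15 = -7.00; Δnorth = 4 − -14 = 18.00.
Bearing = atan2(Δeast, Δnorth) mod 360° = 338.75° ≈ 339°.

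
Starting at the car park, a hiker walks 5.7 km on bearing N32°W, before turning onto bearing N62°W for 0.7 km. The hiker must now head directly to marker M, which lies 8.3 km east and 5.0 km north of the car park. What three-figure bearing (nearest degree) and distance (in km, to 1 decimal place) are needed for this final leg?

091°, 11.9 km

Leg 1 (N32°W, 5.7 km): east 5.7 sin 328° = -3.02, north 5.7 cos 328° = 4.83
Leg 2 (N62°W, 0.7 km): east 0.7 sin 298° = -0.62, north 0.7 cos 298° = 0.33
Current position: (-3.64, 5.16). Target: (8.3, 5.0). Remaining: Δeast = 11.94, Δnorth = -0.16.
Bearing = atan2(11.94, -0.16) mod 360° = 90.78°; distance = √((11.94)² + (-0.16)²) = 11.940 km.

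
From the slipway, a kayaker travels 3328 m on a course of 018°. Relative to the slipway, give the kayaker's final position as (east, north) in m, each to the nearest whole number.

Leg 1 (018°, 3328 m): east 3328 sin 18° = 1028.41, north 3328 cos 18° = 3165.12
Summing: 1028.41 m east, 3165.12 m north → (1028, 3165).

(1028, 3165)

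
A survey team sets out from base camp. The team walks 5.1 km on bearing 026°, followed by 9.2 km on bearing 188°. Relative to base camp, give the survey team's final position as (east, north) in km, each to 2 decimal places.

Leg 1 (026°, 5.1 km): east 5.1 sin 26° = 2.24, north 5.1 cos 26° = 4.58
Leg 2 (188°, 9.2 km): east 9.2 sin 188° = -1.28, north 9.2 cos 188° = -9.11
Summing: 0.96 km east, -4.53 km north → (0.96, -4.53).

(0.96, -4.53)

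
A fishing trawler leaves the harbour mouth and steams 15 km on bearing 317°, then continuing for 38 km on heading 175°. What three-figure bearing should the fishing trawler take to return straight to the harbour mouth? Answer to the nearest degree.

014°

Leg 1 (317°, 15 km): east 15 sin 317° = -10.23, north 15 cos 317° = 10.97
Leg 2 (175°, 38 km): east 38 sin 175° = 3.31, north 38 cos 175° = -37.86
Net displacement: -6.92 east, -26.89 north. Direction back to start is (6.92, 26.89): bearing = atan2(6.92, 26.89) mod 360° = 14.43° ≈ 014°.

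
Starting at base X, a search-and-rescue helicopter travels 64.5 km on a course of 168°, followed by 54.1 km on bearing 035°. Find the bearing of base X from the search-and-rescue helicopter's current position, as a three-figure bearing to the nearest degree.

Leg 1 (168°, 64.5 km): east 64.5 sin 168° = 13.41, north 64.5 cos 168° = -63.09
Leg 2 (035°, 54.1 km): east 54.1 sin 35° = 31.03, north 54.1 cos 35° = 44.32
Net displacement: 44.44 east, -18.77 north. Direction back to start is (-44.44, 18.77): bearing = atan2(-44.44, 18.77) mod 360° = 292.90° ≈ 293°.

293°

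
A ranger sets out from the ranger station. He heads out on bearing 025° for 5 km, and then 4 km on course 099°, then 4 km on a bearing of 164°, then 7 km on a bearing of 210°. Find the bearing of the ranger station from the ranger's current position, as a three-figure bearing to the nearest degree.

Leg 1 (025°, 5 km): east 5 sin 25° = 2.11, north 5 cos 25° = 4.53
Leg 2 (099°, 4 km): east 4 sin 99° = 3.95, north 4 cos 99° = -0.63
Leg 3 (164°, 4 km): east 4 sin 164° = 1.10, north 4 cos 164° = -3.85
Leg 4 (210°, 7 km): east 7 sin 210° = -3.50, north 7 cos 210° = -6.06
Net displacement: 3.67 east, -6.00 north. Direction back to start is (-3.67, 6.00): bearing = atan2(-3.67, 6.00) mod 360° = 328.58° ≈ 329°.

329°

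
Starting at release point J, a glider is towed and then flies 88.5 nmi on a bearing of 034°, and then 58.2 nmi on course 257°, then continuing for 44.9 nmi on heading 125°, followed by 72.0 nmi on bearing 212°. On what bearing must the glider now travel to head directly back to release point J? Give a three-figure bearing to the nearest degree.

018°

Leg 1 (034°, 88.5 nmi): east 88.5 sin 34° = 49.49, north 88.5 cos 34° = 73.37
Leg 2 (257°, 58.2 nmi): east 58.2 sin 257° = -56.71, north 58.2 cos 257° = -13.09
Leg 3 (125°, 44.9 nmi): east 44.9 sin 125° = 36.78, north 44.9 cos 125° = -25.75
Leg 4 (212°, 72.0 nmi): east 72.0 sin 212° = -38.15, north 72.0 cos 212° = -61.06
Net displacement: -8.59 east, -26.54 north. Direction back to start is (8.59, 26.54): bearing = atan2(8.59, 26.54) mod 360° = 17.95° ≈ 018°.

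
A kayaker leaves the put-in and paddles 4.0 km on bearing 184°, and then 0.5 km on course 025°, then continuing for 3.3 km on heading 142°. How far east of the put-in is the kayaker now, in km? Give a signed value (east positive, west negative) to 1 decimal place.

Leg 1 (184°, 4.0 km): east 4.0 sin 184° = -0.28, north 4.0 cos 184° = -3.99
Leg 2 (025°, 0.5 km): east 0.5 sin 25° = 0.21, north 0.5 cos 25° = 0.45
Leg 3 (142°, 3.3 km): east 3.3 sin 142° = 2.03, north 3.3 cos 142° = -2.60
Net east component: 1.96 km.

2.0 km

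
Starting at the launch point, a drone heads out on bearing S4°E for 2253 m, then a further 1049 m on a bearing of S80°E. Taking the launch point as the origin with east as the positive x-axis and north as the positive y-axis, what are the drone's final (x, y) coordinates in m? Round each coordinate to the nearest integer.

Leg 1 (S4°E, 2253 m): east 2253 sin 176° = 157.16, north 2253 cos 176° = -2247.51
Leg 2 (S80°E, 1049 m): east 1049 sin 100° = 1033.06, north 1049 cos 100° = -182.16
Summing: 1190.22 m east, -2429.67 m north → (1190, -2430).

(1190, -2430)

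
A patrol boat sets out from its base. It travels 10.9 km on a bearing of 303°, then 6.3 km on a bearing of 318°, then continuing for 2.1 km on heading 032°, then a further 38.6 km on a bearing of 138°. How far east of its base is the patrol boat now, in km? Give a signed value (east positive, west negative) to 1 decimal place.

13.6 km

Leg 1 (303°, 10.9 km): east 10.9 sin 303° = -9.14, north 10.9 cos 303° = 5.94
Leg 2 (318°, 6.3 km): east 6.3 sin 318° = -4.22, north 6.3 cos 318° = 4.68
Leg 3 (032°, 2.1 km): east 2.1 sin 32° = 1.11, north 2.1 cos 32° = 1.78
Leg 4 (138°, 38.6 km): east 38.6 sin 138° = 25.83, north 38.6 cos 138° = -28.69
Net east component: 13.58 km.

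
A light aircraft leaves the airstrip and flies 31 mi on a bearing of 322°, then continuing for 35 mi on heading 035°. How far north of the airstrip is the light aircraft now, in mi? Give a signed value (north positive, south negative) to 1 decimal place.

53.1 mi

Leg 1 (322°, 31 mi): east 31 sin 322° = -19.09, north 31 cos 322° = 24.43
Leg 2 (035°, 35 mi): east 35 sin 35° = 20.08, north 35 cos 35° = 28.67
Net north component: 53.10 mi.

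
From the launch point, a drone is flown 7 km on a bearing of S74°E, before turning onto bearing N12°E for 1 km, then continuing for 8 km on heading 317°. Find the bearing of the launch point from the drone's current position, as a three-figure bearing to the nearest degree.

Leg 1 (S74°E, 7 km): east 7 sin 106° = 6.73, north 7 cos 106° = -1.93
Leg 2 (N12°E, 1 km): east 1 sin 12° = 0.21, north 1 cos 12° = 0.98
Leg 3 (317°, 8 km): east 8 sin 317° = -5.46, north 8 cos 317° = 5.85
Net displacement: 1.48 east, 4.90 north. Direction back to start is (-1.48, -4.90): bearing = atan2(-1.48, -4.90) mod 360° = 196.82° ≈ 197°.

197°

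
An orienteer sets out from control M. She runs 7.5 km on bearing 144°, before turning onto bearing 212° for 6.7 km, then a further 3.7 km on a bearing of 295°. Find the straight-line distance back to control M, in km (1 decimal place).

10.5 km

Leg 1 (144°, 7.5 km): east 7.5 sin 144° = 4.41, north 7.5 cos 144° = -6.07
Leg 2 (212°, 6.7 km): east 6.7 sin 212° = -3.55, north 6.7 cos 212° = -5.68
Leg 3 (295°, 3.7 km): east 3.7 sin 295° = -3.35, north 3.7 cos 295° = 1.56
Net: -2.50 east, -10.19 north. Distance = √((-2.50)² + (-10.19)²) = 10.487 km.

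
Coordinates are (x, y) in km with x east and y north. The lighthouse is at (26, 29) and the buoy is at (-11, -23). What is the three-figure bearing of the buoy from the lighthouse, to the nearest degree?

215°

Δeast = -11 − 26 = -37.00; Δnorth = -23 − 29 = -52.00.
Bearing = atan2(Δeast, Δnorth) mod 360° = 215.43° ≈ 215°.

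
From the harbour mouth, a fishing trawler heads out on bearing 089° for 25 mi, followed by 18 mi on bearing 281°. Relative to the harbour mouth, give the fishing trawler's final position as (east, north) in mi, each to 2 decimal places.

(7.33, 3.87)

Leg 1 (089°, 25 mi): east 25 sin 89° = 25.00, north 25 cos 89° = 0.44
Leg 2 (281°, 18 mi): east 18 sin 281° = -17.67, north 18 cos 281° = 3.43
Summing: 7.33 mi east, 3.87 mi north → (7.33, 3.87).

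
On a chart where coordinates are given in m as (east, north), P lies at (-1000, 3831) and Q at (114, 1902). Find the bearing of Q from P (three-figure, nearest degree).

Δeast = 114 − -1000 = 1114.00; Δnorth = 1902 − 3831 = -1929.00.
Bearing = atan2(Δeast, Δnorth) mod 360° = 149.99° ≈ 150°.

150°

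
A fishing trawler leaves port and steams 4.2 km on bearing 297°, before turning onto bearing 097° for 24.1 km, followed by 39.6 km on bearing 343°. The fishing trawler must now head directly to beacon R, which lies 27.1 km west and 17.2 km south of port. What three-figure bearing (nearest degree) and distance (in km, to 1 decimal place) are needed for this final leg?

213°, 64.8 km

Leg 1 (297°, 4.2 km): east 4.2 sin 297° = -3.74, north 4.2 cos 297° = 1.91
Leg 2 (097°, 24.1 km): east 24.1 sin 97° = 23.92, north 24.1 cos 97° = -2.94
Leg 3 (343°, 39.6 km): east 39.6 sin 343° = -11.58, north 39.6 cos 343° = 37.87
Current position: (8.60, 36.84). Target: (-27.1, -17.2). Remaining: Δeast = -35.70, Δnorth = -54.04.
Bearing = atan2(-35.70, -54.04) mod 360° = 213.45°; distance = √((-35.70)² + (-54.04)²) = 64.767 km.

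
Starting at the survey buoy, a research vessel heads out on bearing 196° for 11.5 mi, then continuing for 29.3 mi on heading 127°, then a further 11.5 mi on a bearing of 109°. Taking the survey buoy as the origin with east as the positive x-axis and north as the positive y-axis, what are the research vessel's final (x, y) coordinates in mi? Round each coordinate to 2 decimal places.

Leg 1 (196°, 11.5 mi): east 11.5 sin 196° = -3.17, north 11.5 cos 196° = -11.05
Leg 2 (127°, 29.3 mi): east 29.3 sin 127° = 23.40, north 29.3 cos 127° = -17.63
Leg 3 (109°, 11.5 mi): east 11.5 sin 109° = 10.87, north 11.5 cos 109° = -3.74
Summing: 31.10 mi east, -32.43 mi north → (31.10, -32.43).

(31.10, -32.43)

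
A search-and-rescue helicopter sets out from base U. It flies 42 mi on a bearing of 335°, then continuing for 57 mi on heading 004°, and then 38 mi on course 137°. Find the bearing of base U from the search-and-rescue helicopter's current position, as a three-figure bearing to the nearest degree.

Leg 1 (335°, 42 mi): east 42 sin 335° = -17.75, north 42 cos 335° = 38.06
Leg 2 (004°, 57 mi): east 57 sin 4° = 3.98, north 57 cos 4° = 56.86
Leg 3 (137°, 38 mi): east 38 sin 137° = 25.92, north 38 cos 137° = -27.79
Net displacement: 12.14 east, 67.13 north. Direction back to start is (-12.14, -67.13): bearing = atan2(-12.14, -67.13) mod 360° = 190.25° ≈ 190°.

190°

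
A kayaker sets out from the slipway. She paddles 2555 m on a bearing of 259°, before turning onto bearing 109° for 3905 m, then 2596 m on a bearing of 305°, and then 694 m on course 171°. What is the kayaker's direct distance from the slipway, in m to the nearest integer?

1268 m

Leg 1 (259°, 2555 m): east 2555 sin 259° = -2508.06, north 2555 cos 259° = -487.52
Leg 2 (109°, 3905 m): east 3905 sin 109° = 3692.25, north 3905 cos 109° = -1271.34
Leg 3 (305°, 2596 m): east 2596 sin 305° = -2126.52, north 2596 cos 305° = 1489.00
Leg 4 (171°, 694 m): east 694 sin 171° = 108.57, north 694 cos 171° = -685.46
Net: -833.76 east, -955.31 north. Distance = √((-833.76)² + (-955.31)²) = 1267.982 m.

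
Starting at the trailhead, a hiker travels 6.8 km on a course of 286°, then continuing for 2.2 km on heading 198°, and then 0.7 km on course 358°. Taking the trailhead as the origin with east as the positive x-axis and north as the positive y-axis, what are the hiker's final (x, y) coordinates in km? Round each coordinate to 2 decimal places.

Leg 1 (286°, 6.8 km): east 6.8 sin 286° = -6.54, north 6.8 cos 286° = 1.87
Leg 2 (198°, 2.2 km): east 2.2 sin 198° = -0.68, north 2.2 cos 198° = -2.09
Leg 3 (358°, 0.7 km): east 0.7 sin 358° = -0.02, north 0.7 cos 358° = 0.70
Summing: -7.24 km east, 0.48 km north → (-7.24, 0.48).

(-7.24, 0.48)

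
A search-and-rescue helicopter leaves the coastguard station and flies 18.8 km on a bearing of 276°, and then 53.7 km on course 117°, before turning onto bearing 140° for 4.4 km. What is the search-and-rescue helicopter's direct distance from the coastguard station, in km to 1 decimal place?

Leg 1 (276°, 18.8 km): east 18.8 sin 276° = -18.70, north 18.8 cos 276° = 1.97
Leg 2 (117°, 53.7 km): east 53.7 sin 117° = 47.85, north 53.7 cos 117° = -24.38
Leg 3 (140°, 4.4 km): east 4.4 sin 140° = 2.83, north 4.4 cos 140° = -3.37
Net: 31.98 east, -25.78 north. Distance = √((31.98)² + (-25.78)²) = 41.079 km.

41.1 km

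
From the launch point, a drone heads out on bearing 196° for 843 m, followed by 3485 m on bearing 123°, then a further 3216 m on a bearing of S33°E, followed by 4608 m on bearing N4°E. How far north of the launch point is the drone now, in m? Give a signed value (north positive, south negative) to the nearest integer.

-809 m

Leg 1 (196°, 843 m): east 843 sin 196° = -232.36, north 843 cos 196° = -810.34
Leg 2 (123°, 3485 m): east 3485 sin 123° = 2922.77, north 3485 cos 123° = -1898.07
Leg 3 (S33°E, 3216 m): east 3216 sin 147° = 1751.56, north 3216 cos 147° = -2697.16
Leg 4 (N4°E, 4608 m): east 4608 sin 4° = 321.44, north 4608 cos 4° = 4596.78
Net north component: -808.80 m.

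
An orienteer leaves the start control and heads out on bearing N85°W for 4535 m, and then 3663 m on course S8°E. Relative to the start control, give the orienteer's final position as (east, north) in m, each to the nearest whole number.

Leg 1 (N85°W, 4535 m): east 4535 sin 275° = -4517.74, north 4535 cos 275° = 395.25
Leg 2 (S8°E, 3663 m): east 3663 sin 172° = 509.79, north 3663 cos 172° = -3627.35
Summing: -4007.95 m east, -3232.10 m north → (-4008, -3232).

(-4008, -3232)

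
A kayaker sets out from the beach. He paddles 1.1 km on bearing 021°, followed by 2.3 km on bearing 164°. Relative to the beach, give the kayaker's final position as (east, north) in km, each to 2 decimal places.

(1.03, -1.18)

Leg 1 (021°, 1.1 km): east 1.1 sin 21° = 0.39, north 1.1 cos 21° = 1.03
Leg 2 (164°, 2.3 km): east 2.3 sin 164° = 0.63, north 2.3 cos 164° = -2.21
Summing: 1.03 km east, -1.18 km north → (1.03, -1.18).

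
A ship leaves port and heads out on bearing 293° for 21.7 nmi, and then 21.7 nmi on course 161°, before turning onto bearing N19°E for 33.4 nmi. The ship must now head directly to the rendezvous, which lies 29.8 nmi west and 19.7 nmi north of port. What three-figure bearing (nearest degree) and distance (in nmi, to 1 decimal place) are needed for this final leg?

270°, 27.8 nmi

Leg 1 (293°, 21.7 nmi): east 21.7 sin 293° = -19.97, north 21.7 cos 293° = 8.48
Leg 2 (161°, 21.7 nmi): east 21.7 sin 161° = 7.06, north 21.7 cos 161° = -20.52
Leg 3 (N19°E, 33.4 nmi): east 33.4 sin 19° = 10.87, north 33.4 cos 19° = 31.58
Current position: (-2.04, 19.54). Target: (-29.8, 19.7). Remaining: Δeast = -27.76, Δnorth = 0.16.
Bearing = atan2(-27.76, 0.16) mod 360° = 270.33°; distance = √((-27.76)² + (0.16)²) = 27.764 nmi.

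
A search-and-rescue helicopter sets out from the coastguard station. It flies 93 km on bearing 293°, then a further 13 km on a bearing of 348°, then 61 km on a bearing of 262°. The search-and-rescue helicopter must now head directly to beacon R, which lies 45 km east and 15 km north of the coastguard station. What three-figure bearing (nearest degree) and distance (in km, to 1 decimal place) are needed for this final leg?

098°, 195.4 km

Leg 1 (293°, 93 km): east 93 sin 293° = -85.61, north 93 cos 293° = 36.34
Leg 2 (348°, 13 km): east 13 sin 348° = -2.70, north 13 cos 348° = 12.72
Leg 3 (262°, 61 km): east 61 sin 262° = -60.41, north 61 cos 262° = -8.49
Current position: (-148.72, 40.56). Target: (45, 15). Remaining: Δeast = 193.72, Δnorth = -25.56.
Bearing = atan2(193.72, -25.56) mod 360° = 97.52°; distance = √((193.72)² + (-25.56)²) = 195.396 km.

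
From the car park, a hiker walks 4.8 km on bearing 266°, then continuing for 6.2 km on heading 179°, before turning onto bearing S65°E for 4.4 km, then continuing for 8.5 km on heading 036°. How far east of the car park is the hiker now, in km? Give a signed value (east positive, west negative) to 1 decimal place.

4.3 km

Leg 1 (266°, 4.8 km): east 4.8 sin 266° = -4.79, north 4.8 cos 266° = -0.33
Leg 2 (179°, 6.2 km): east 6.2 sin 179° = 0.11, north 6.2 cos 179° = -6.20
Leg 3 (S65°E, 4.4 km): east 4.4 sin 115° = 3.99, north 4.4 cos 115° = -1.86
Leg 4 (036°, 8.5 km): east 8.5 sin 36° = 5.00, north 8.5 cos 36° = 6.88
Net east component: 4.30 km.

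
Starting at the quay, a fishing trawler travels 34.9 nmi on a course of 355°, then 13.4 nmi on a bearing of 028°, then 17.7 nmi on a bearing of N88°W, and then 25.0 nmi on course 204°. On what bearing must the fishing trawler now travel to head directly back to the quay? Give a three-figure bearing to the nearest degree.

Leg 1 (355°, 34.9 nmi): east 34.9 sin 355° = -3.04, north 34.9 cos 355° = 34.77
Leg 2 (028°, 13.4 nmi): east 13.4 sin 28° = 6.29, north 13.4 cos 28° = 11.83
Leg 3 (N88°W, 17.7 nmi): east 17.7 sin 272° = -17.69, north 17.7 cos 272° = 0.62
Leg 4 (204°, 25.0 nmi): east 25.0 sin 204° = -10.17, north 25.0 cos 204° = -22.84
Net displacement: -24.61 east, 24.38 north. Direction back to start is (24.61, -24.38): bearing = atan2(24.61, -24.38) mod 360° = 134.73° ≈ 135°.

135°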